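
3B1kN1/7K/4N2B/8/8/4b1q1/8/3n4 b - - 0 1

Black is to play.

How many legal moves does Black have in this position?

2

Black to move; king on f8.
In check: yes, from the white knight on e6 and the white bishop on h6.
Legal moves: Ke8, Kf7.
Count: 2.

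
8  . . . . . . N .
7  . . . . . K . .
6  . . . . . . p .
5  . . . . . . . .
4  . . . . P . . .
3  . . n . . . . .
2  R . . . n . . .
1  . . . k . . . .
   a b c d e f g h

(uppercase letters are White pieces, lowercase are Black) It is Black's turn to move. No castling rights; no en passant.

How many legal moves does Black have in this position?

Black to move; king on d1.
In check: no.
Legal moves: Nd5, Nb5, Nxe4, Na4, Nxa2, Nb1, Nf4, Nd4, Ng3, Ng1, Nc1, Ke1, Kc1, g5.
Count: 14.

14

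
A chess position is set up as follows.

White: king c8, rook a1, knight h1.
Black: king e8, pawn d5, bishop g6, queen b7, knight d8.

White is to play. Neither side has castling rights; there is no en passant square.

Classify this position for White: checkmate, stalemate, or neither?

checkmate

White to move; white king on c8.
In check: yes, from the black queen on b7.
King squares — b7: attacked by Nd8; c7: attacked by Qb7; d7: attacked by Qb7; b8: attacked by Qb7; d8: attacked by Ke8.
Legal moves for White: none.
In check with no legal moves → checkmate.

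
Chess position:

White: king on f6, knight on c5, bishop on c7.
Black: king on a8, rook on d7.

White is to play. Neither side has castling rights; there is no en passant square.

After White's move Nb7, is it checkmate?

After Nb7: black king on a8; in check: no.
Black is not in check, so this cannot be checkmate.

no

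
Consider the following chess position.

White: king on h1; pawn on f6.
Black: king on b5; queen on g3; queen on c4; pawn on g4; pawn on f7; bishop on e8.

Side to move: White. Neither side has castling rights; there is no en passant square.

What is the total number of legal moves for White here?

0

White to move; king on h1.
In check: no.
Legal moves: none.
Count: 0.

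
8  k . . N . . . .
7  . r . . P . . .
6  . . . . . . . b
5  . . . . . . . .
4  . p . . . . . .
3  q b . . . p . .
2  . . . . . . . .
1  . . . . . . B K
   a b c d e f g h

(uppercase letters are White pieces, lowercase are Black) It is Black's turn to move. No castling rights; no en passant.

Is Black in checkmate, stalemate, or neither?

neither

Black to move; black king on a8.
In check: no.
Legal moves for Black include: Kb8, Rb8, Rxe7, Rd7, Rc7, Ra7, Rb6, Rb5, Bf8, Bg7, Bg5, Bf4, Be3, Bd2, Bc1, Bg8, Bf7, Be6, ... (list truncated; more exist).
Black has legal moves and is not in check → neither.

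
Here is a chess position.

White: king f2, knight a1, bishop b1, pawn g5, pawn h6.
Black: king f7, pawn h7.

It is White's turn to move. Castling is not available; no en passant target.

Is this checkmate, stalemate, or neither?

White to move; white king on f2.
In check: no.
Legal moves for White: Kg3, Kf3, Ke3, Kg2, Ke2, Kg1, Kf1, Ke1, Bxh7, Bg6+, Bf5, Be4, Bd3, Bc2, Ba2+, Nb3, Nc2, g6+.
White has 18 legal moves and is not in check → neither.

neither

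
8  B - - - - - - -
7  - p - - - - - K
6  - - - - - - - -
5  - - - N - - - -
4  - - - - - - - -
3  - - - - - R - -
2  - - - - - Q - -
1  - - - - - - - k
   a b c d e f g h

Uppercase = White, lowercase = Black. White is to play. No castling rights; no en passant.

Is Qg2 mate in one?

After Qg2: black king on h1; in check: yes, from the white queen on g2.
Black has 1 legal reply: Kxg2.
In check but a legal move exists → not checkmate.

no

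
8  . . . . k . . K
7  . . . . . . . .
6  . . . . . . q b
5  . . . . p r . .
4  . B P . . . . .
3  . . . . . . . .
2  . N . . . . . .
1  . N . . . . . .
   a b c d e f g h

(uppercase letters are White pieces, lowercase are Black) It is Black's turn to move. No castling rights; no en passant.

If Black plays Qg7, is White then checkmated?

After Qg7: white king on h8; in check: yes, from the black queen on g7.
King squares — g7: attacked by Bh6; h7: attacked by Qg7; g8: attacked by Qg7.
White has no legal moves → checkmate.

yes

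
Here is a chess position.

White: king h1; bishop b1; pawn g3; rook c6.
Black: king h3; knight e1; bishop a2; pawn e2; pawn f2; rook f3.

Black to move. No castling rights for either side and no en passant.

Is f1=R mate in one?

After f1=R: white king on h1; in check: yes, from the black rook on f1.
King squares — g1: attacked by Rf1; g2: attacked by Ne1; h2: attacked by Kh3.
White has no legal moves → checkmate.

yes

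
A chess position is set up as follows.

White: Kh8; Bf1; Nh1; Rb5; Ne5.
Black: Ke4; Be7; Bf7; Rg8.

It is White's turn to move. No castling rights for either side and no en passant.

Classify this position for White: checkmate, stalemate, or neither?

neither

White to move; white king on h8.
In check: yes, from the black rook on g8.
King squares — g7: attacked by Rg8; h7: available; g8: attacked by Bf7.
Legal moves for White: Kh7.
White is in check but has 1 legal move → neither.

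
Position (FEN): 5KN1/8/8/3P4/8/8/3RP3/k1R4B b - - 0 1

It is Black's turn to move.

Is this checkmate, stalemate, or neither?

Black to move; black king on a1.
In check: yes, from the white rook on c1.
King squares — b1: attacked by Rc1; a2: attacked by Rd2; b2: attacked by Rd2.
Legal moves for Black: none.
In check with no legal moves → checkmate.

checkmate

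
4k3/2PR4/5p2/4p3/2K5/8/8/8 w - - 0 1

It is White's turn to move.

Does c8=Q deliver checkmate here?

yes

After c8=Q: black king on e8; in check: yes, from the white queen on c8.
King squares — d7: attacked by Qc8; e7: attacked by Rd7; f7: attacked by Rd7; d8: attacked by Rd7; f8: attacked by Qc8.
Black has no legal moves → checkmate.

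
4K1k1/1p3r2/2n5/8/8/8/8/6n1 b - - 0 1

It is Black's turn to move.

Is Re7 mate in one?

After Re7: white king on e8; in check: yes, from the black rook on e7.
King squares — d7: attacked by Re7; e7: attacked by Nc6; f7: attacked by Re7; d8: attacked by Nc6; f8: attacked by Kg8.
White has no legal moves → checkmate.

yes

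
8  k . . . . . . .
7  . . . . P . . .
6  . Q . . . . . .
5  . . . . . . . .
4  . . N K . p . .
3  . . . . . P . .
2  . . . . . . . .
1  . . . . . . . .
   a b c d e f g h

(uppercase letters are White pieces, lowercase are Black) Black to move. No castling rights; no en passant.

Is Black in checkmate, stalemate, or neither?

stalemate

Black to move; black king on a8.
In check: no.
King squares — a7: attacked by Qb6; b7: attacked by Qb6; b8: attacked by Qb6.
Legal moves for Black: none.
Not in check and no legal moves → stalemate.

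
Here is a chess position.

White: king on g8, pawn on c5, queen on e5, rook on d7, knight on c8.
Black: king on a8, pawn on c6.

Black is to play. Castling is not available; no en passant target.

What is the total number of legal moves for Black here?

Black to move; king on a8.
In check: no.
Legal moves: none.
Count: 0.

0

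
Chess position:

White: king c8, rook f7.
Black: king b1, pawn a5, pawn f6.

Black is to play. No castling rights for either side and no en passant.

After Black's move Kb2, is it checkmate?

After Kb2: white king on c8; in check: no.
White is not in check, so this cannot be checkmate.

no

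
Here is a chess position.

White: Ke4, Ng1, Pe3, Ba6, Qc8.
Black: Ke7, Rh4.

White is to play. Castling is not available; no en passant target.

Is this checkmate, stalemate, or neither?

White to move; white king on e4.
In check: yes, from the black rook on h4.
King squares — d3: available; e3: own pawn; f3: available; d4: attacked by Rh4; f4: attacked by Rh4; d5: available; e5: available; f5: available.
Legal moves for White: Kf5, Ke5, Kd5, Kf3, Kd3, Qg4.
White is in check but has 6 legal moves → neither.

neither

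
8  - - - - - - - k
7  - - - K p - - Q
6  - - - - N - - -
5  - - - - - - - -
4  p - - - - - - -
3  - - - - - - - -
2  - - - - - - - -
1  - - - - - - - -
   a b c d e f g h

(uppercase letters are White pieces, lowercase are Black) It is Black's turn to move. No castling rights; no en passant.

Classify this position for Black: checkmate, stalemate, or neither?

neither

Black to move; black king on h8.
In check: yes, from the white queen on h7.
Legal moves for Black: Kxh7.
Black is in check but has 1 legal move → neither.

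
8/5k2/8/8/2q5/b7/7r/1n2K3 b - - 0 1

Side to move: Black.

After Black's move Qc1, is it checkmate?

yes

After Qc1: white king on e1; in check: yes, from the black queen on c1.
King squares — d1: attacked by Qc1; f1: attacked by Qc1; d2: attacked by Nb1; e2: attacked by Rh2; f2: attacked by Rh2.
White has no legal moves → checkmate.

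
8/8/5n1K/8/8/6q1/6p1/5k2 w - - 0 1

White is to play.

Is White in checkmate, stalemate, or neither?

White to move; white king on h6.
In check: no.
King squares — g5: attacked by Qg3; h5: attacked by Nf6; g6: attacked by Qg3; g7: attacked by Qg3; h7: attacked by Nf6.
Legal moves for White: none.
Not in check and no legal moves → stalemate.

stalemate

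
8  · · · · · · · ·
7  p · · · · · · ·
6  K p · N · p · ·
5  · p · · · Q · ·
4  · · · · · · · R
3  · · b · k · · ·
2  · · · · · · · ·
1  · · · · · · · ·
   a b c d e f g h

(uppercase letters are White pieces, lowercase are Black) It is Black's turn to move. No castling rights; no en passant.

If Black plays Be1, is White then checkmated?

After Be1: white king on a6; in check: no.
White is not in check, so this cannot be checkmate.

no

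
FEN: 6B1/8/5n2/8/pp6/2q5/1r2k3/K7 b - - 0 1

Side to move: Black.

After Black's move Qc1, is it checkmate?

After Qc1: white king on a1; in check: yes, from the black queen on c1.
King squares — b1: attacked by Qc1; a2: attacked by Rb2; b2: attacked by Qc1.
White has no legal moves → checkmate.

yes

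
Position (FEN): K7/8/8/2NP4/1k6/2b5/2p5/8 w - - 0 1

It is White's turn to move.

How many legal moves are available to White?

12

White to move; king on a8.
In check: no.
Legal moves: Kb8, Kb7, Ka7, Nd7, Nb7, Ne6, Na6+, Ne4, Na4, Nd3+, Nb3, d6.
Count: 12.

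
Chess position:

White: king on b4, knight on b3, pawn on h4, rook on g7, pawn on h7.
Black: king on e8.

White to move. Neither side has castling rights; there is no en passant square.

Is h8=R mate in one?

After h8=R: black king on e8; in check: yes, from the white rook on h8.
King squares — d7: attacked by Rg7; e7: attacked by Rg7; f7: attacked by Rg7; d8: attacked by Rh8; f8: attacked by Rh8.
Black has no legal moves → checkmate.

yes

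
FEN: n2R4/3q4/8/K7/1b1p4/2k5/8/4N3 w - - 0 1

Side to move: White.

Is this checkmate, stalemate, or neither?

White to move; white king on a5.
In check: yes, from the black bishop on b4.
King squares — a4: attacked by Qd7; b4: attacked by Kc3; b5: attacked by Qd7; a6: available; b6: attacked by Na8.
Legal moves for White: Ka6.
White is in check but has 1 legal move → neither.

neither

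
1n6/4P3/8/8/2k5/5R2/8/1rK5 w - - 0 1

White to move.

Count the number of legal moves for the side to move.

3

White to move; king on c1.
In check: yes, from the black rook on b1.
Legal moves: Kd2, Kc2, Kxb1.
Count: 3.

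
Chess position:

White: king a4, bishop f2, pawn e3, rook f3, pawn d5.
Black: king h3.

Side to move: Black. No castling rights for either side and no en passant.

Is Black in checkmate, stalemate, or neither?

Black to move; black king on h3.
In check: yes, from the white rook on f3.
Legal moves for Black: Kg4, Kh2, Kg2.
Black is in check but has 3 legal moves → neither.

neither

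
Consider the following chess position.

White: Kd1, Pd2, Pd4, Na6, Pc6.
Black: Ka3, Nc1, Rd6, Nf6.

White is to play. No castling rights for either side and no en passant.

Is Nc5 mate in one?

After Nc5: black king on a3; in check: no.
Black is not in check, so this cannot be checkmate.

no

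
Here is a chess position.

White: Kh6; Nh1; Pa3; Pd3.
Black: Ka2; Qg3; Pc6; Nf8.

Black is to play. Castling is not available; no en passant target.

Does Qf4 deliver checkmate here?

no

After Qf4: white king on h6; in check: yes, from the black queen on f4.
White has 2 legal replies: Kg7, Kh5.
In check but a legal move exists → not checkmate.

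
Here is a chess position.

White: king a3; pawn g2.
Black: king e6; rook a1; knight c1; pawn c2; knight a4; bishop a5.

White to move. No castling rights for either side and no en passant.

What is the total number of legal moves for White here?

White to move; king on a3.
In check: yes, from the black rook on a1.
Legal moves: none.
Count: 0.

0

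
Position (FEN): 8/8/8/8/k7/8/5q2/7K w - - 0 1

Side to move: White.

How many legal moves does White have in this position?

White to move; king on h1.
In check: no.
Legal moves: none.
Count: 0.

0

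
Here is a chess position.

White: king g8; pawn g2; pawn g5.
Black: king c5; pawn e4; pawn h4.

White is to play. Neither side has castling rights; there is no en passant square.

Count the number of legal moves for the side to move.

8

White to move; king on g8.
In check: no.
Legal moves: Kh8, Kf8, Kh7, Kg7, Kf7, g6, g3, g4.
Count: 8.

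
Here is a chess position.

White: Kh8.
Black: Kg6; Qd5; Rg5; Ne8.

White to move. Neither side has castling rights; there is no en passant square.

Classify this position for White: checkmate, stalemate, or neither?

White to move; white king on h8.
In check: no.
King squares — g7: attacked by Kg6; h7: attacked by Kg6; g8: attacked by Qd5.
Legal moves for White: none.
Not in check and no legal moves → stalemate.

stalemate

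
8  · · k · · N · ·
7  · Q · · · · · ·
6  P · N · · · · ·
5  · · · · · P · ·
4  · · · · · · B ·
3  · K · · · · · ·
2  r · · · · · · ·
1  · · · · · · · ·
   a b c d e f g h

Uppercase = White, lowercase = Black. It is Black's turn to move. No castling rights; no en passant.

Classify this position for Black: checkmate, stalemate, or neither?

checkmate

Black to move; black king on c8.
In check: yes, from the white queen on b7.
King squares — b7: attacked by Pa6; c7: attacked by Qb7; d7: attacked by Qb7; b8: attacked by Nc6; d8: attacked by Nc6.
Legal moves for Black: none.
In check with no legal moves → checkmate.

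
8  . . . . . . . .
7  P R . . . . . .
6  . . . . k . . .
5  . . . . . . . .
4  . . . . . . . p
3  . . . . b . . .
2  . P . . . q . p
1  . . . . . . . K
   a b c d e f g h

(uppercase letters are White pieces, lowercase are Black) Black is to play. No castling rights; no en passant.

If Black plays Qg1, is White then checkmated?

After Qg1: white king on h1; in check: yes, from the black queen on g1.
King squares — g1: attacked by Ph2; g2: attacked by Qg1; h2: attacked by Qg1.
White has no legal moves → checkmate.

yes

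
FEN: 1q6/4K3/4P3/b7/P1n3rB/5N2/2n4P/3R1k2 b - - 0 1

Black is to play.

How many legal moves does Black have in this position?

Black to move; king on f1.
In check: yes, from the white rook on d1.
Legal moves: Kg2, Ke2, Be1, Ne1.
Count: 4.

4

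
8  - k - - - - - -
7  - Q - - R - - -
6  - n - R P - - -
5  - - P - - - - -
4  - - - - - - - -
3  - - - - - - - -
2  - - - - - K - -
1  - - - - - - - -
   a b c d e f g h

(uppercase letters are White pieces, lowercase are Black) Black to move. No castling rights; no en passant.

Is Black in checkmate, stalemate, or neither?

Black to move; black king on b8.
In check: yes, from the white queen on b7.
King squares — a7: attacked by Qb7; b7: attacked by Re7; c7: attacked by Qb7; a8: attacked by Qb7; c8: attacked by Qb7.
Legal moves for Black: none.
In check with no legal moves → checkmate.

checkmate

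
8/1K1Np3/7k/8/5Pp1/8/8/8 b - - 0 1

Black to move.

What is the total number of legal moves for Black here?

Black to move; king on h6.
In check: no.
Legal moves: Kh7, Kg7, Kg6, Kh5, e6, g3, e5.
Count: 7.

7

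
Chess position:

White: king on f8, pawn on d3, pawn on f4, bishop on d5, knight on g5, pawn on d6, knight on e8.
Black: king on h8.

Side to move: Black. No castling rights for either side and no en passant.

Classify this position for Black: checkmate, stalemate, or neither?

stalemate

Black to move; black king on h8.
In check: no.
King squares — g7: attacked by Ne8; h7: attacked by Ng5; g8: attacked by Bd5.
Legal moves for Black: none.
Not in check and no legal moves → stalemate.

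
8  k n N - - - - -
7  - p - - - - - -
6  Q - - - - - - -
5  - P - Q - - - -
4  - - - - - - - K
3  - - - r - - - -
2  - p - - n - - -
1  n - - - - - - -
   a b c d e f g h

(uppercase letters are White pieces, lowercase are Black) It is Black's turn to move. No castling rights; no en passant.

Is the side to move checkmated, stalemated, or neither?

neither

Black to move; black king on a8.
In check: yes, from the white queen on a6.
King squares — a7: attacked by Qa6; b7: own pawn; b8: own knight.
Legal moves for Black: Nxa6.
Black is in check but has 1 legal move → neither.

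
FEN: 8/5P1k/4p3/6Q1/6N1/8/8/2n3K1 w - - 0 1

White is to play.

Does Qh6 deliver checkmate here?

After Qh6: black king on h7; in check: yes, from the white queen on h6.
King squares — g6: attacked by Qh6; h6: attacked by Ng4; g7: attacked by Qh6; g8: attacked by Pf7; h8: attacked by Qh6.
Black has no legal moves → checkmate.

yes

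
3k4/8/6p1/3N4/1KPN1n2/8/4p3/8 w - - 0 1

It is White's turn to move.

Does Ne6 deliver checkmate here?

After Ne6: black king on d8; in check: yes, from the white knight on e6.
Black has 4 legal replies: Ke8, Kc8, Kd7, Nxe6.
In check but a legal move exists → not checkmate.

no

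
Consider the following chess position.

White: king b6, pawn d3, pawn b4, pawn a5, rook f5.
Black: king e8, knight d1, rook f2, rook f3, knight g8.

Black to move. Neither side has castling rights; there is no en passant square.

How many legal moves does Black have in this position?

Black to move; king on e8.
In check: no.
Legal moves: Ne7, Nh6, Nf6, Kd8, Ke7, Kd7, Rxf5, Rf4, Rh3, Rg3, Re3, Rxd3, Rh2, Rg2, Re2, Rd2, Rc2, Rb2, Ra2, Rf1, Ne3, Nc3, Nb2.
Count: 23.

23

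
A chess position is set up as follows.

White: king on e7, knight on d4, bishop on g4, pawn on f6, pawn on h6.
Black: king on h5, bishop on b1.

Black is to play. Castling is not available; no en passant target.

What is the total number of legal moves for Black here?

Black to move; king on h5.
In check: yes, from the white bishop on g4.
Legal moves: Kxh6, Kg6, Kg5, Kh4, Kxg4.
Count: 5.

5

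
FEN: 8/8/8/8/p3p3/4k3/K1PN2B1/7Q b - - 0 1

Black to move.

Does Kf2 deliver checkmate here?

After Kf2: white king on a2; in check: no.
White is not in check, so this cannot be checkmate.

no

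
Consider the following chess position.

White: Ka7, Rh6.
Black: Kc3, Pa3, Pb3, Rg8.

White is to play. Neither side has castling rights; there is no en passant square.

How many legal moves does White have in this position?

17

White to move; king on a7.
In check: no.
Legal moves: Kb7, Kb6, Ka6, Rh8, Rh7, Rg6, Rf6, Re6, Rd6, Rc6+, Rb6, Ra6, Rh5, Rh4, Rh3+, Rh2, Rh1.
Count: 17.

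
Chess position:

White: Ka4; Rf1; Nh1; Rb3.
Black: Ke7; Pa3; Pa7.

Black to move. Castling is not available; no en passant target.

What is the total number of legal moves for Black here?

Black to move; king on e7.
In check: no.
Legal moves: Ke8, Kd8, Kd7, Ke6, Kd6, a6, a2, a5.
Count: 8.

8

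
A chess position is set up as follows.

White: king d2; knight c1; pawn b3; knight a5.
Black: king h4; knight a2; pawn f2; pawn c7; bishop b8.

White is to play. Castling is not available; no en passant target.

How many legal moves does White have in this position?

White to move; king on d2.
In check: no.
Legal moves: Nb7, Nc6, Nc4, Ke3, Kd3, Ke2, Kc2, Kd1, Nd3, Ne2, Nxa2, b4.
Count: 12.

12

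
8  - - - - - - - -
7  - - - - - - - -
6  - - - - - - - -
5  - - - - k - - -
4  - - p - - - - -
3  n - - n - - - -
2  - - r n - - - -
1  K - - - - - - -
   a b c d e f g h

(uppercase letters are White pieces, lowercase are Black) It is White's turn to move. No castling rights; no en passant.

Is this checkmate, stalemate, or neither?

White to move; white king on a1.
In check: no.
King squares — b1: attacked by Nd2; a2: attacked by Rc2; b2: attacked by Rc2.
Legal moves for White: none.
Not in check and no legal moves → stalemate.

stalemate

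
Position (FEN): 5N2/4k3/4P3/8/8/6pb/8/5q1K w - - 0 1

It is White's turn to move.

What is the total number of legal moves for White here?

White to move; king on h1.
In check: yes, from the black queen on f1.
Legal moves: none.
Count: 0.

0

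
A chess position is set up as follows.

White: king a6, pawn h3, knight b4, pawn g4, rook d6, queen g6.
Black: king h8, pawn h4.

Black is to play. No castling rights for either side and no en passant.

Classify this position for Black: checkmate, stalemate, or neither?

stalemate

Black to move; black king on h8.
In check: no.
King squares — g7: attacked by Qg6; h7: attacked by Qg6; g8: attacked by Qg6.
Legal moves for Black: none.
Not in check and no legal moves → stalemate.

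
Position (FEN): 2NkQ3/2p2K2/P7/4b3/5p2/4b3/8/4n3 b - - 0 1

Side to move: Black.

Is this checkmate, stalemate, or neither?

Black to move; black king on d8.
In check: yes, from the white queen on e8.
King squares — c7: own pawn; d7: attacked by Qe8; e7: attacked by Kf7; c8: attacked by Qe8; e8: attacked by Kf7.
Legal moves for Black: none.
In check with no legal moves → checkmate.

checkmate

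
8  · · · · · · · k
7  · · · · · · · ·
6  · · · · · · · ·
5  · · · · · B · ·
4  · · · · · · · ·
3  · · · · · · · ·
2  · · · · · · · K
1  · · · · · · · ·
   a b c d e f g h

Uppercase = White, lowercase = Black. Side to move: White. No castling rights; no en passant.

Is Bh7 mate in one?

After Bh7: black king on h8; in check: no.
Black is not in check, so this cannot be checkmate.

no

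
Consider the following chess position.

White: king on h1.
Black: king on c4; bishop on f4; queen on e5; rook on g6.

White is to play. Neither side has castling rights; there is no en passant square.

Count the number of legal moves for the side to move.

White to move; king on h1.
In check: no.
Legal moves: none.
Count: 0.

0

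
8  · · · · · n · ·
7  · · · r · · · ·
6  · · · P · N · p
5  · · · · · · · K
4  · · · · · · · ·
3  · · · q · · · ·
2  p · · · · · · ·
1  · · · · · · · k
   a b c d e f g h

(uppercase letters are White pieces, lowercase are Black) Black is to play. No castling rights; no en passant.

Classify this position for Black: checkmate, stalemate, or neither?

neither

Black to move; black king on h1.
In check: no.
Legal moves for Black include: Nh7, Ng6, Ne6, Rd8, Rh7, Rg7, Rf7, Re7, Rc7, Rb7, Ra7, Rxd6, Qh7, Qg6+, Qxd6, Qa6, Qf5+, Qd5+, ... (list truncated; more exist).
Black has legal moves and is not in check → neither.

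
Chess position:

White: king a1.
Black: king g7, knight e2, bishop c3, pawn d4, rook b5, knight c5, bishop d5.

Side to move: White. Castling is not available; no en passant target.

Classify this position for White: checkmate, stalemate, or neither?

White to move; white king on a1.
In check: yes, from the black bishop on c3.
King squares — b1: attacked by Rb5; a2: attacked by Bd5; b2: attacked by Bc3.
Legal moves for White: none.
In check with no legal moves → checkmate.

checkmate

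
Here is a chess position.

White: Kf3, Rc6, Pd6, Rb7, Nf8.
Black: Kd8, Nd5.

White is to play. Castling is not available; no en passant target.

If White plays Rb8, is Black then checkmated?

yes

After Rb8: black king on d8; in check: yes, from the white rook on b8.
King squares — c7: attacked by Rc6; d7: attacked by Nf8; e7: attacked by Pd6; c8: attacked by Rc6; e8: attacked by Rb8.
Black has no legal moves → checkmate.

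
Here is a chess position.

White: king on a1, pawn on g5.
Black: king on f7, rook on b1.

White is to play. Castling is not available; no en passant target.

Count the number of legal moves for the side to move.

White to move; king on a1.
In check: yes, from the black rook on b1.
Legal moves: Ka2, Kxb1.
Count: 2.

2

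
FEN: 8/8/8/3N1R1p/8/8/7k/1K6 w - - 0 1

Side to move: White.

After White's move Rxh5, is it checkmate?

After Rxh5: black king on h2; in check: yes, from the white rook on h5.
Black has 3 legal replies: Kg3, Kg2, Kg1.
In check but a legal move exists → not checkmate.

no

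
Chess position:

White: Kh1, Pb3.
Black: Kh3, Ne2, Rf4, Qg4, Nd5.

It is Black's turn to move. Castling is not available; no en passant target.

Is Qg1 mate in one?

After Qg1: white king on h1; in check: yes, from the black queen on g1.
King squares — g1: attacked by Ne2; g2: attacked by Qg1; h2: attacked by Qg1.
White has no legal moves → checkmate.

yes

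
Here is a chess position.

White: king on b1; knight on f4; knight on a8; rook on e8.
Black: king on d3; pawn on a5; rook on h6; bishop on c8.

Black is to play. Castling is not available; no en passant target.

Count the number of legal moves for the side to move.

4

Black to move; king on d3.
In check: yes, from the white knight on f4.
Legal moves: Kd4, Kc4, Kc3, Kd2.
Count: 4.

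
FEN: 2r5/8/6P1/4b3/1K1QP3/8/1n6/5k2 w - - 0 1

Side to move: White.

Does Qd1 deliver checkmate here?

no

After Qd1: black king on f1; in check: yes, from the white queen on d1.
Black has 3 legal replies: Kg2, Kf2, Nxd1.
In check but a legal move exists → not checkmate.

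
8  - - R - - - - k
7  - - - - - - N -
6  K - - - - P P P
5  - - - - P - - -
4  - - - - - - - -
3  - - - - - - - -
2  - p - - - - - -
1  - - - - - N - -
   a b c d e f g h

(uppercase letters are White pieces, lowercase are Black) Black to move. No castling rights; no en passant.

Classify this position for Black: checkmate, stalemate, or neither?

checkmate

Black to move; black king on h8.
In check: yes, from the white rook on c8.
King squares — g7: attacked by Pf6; h7: attacked by Pg6; g8: attacked by Rc8.
Legal moves for Black: none.
In check with no legal moves → checkmate.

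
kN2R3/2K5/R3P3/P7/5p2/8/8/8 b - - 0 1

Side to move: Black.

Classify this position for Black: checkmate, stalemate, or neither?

checkmate

Black to move; black king on a8.
In check: yes, from the white rook on a6.
King squares — a7: attacked by Ra6; b7: attacked by Kc7; b8: attacked by Kc7.
Legal moves for Black: none.
In check with no legal moves → checkmate.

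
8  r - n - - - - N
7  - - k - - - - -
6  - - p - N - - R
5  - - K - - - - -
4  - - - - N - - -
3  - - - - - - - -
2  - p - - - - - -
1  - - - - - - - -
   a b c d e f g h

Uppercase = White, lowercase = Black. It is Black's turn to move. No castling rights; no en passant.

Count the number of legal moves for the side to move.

3

Black to move; king on c7.
In check: yes, from the white knight on e6.
Legal moves: Kb8, Kd7, Kb7.
Count: 3.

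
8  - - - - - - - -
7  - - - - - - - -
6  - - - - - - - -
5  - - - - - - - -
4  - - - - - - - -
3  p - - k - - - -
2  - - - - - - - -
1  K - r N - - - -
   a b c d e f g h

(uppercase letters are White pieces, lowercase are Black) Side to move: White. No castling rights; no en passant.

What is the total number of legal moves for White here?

White to move; king on a1.
In check: yes, from the black rook on c1.
Legal moves: Ka2.
Count: 1.

1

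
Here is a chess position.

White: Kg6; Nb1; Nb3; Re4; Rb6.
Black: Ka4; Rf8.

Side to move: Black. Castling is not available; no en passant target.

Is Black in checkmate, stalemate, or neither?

Black to move; black king on a4.
In check: yes, from the white rook on e4.
King squares — a3: attacked by Nb1; b3: attacked by Rb6; b4: attacked by Re4; a5: attacked by Nb3; b5: attacked by Rb6.
Legal moves for Black: none.
In check with no legal moves → checkmate.

checkmate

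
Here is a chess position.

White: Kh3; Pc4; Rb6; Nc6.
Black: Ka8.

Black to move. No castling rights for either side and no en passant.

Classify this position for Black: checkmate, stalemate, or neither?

Black to move; black king on a8.
In check: no.
King squares — a7: attacked by Nc6; b7: attacked by Rb6; b8: attacked by Rb6.
Legal moves for Black: none.
Not in check and no legal moves → stalemate.

stalemate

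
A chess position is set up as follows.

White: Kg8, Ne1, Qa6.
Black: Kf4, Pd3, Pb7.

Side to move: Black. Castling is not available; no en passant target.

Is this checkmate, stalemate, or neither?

Black to move; black king on f4.
In check: no.
Legal moves for Black: Kg5, Kf5, Ke5, Kg4, Ke4, Kg3, Ke3, bxa6, b6, d2, b5.
Black has 11 legal moves and is not in check → neither.

neither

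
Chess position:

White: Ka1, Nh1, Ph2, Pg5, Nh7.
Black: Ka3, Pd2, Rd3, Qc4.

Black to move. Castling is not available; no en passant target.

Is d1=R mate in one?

yes

After d1=R: white king on a1; in check: yes, from the black rook on d1.
King squares — b1: attacked by Rd1; a2: attacked by Ka3; b2: attacked by Ka3.
White has no legal moves → checkmate.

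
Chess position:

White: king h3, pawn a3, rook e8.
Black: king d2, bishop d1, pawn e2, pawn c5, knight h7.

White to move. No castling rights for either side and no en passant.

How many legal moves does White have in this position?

White to move; king on h3.
In check: no.
Legal moves: Rh8, Rg8, Rf8, Rd8+, Rc8, Rb8, Ra8, Re7, Re6, Re5, Re4, Re3, Rxe2+, Kh4, Kg4, Kg3, Kh2, Kg2, a4.
Count: 19.

19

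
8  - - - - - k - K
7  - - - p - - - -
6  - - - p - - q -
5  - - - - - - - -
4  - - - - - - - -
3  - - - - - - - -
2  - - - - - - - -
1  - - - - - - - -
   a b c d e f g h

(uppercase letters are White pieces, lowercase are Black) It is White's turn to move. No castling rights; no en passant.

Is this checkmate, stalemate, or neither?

stalemate

White to move; white king on h8.
In check: no.
King squares — g7: attacked by Qg6; h7: attacked by Qg6; g8: attacked by Qg6.
Legal moves for White: none.
Not in check and no legal moves → stalemate.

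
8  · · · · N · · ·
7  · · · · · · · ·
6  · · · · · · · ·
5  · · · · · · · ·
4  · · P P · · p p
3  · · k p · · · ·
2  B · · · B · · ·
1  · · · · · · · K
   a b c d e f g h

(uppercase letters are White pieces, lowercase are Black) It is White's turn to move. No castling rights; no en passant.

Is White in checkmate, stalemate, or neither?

neither

White to move; white king on h1.
In check: no.
Legal moves for White: Ng7, Nc7, Nf6, Nd6, Bxg4, Bf3, Bxd3, Bf1, Bd1, Bb3, Bb1, Kh2, Kg2, Kg1, d5, c5.
White has 16 legal moves and is not in check → neither.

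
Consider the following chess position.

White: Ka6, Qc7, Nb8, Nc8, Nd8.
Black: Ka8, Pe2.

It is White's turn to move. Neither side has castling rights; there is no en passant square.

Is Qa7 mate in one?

After Qa7: black king on a8; in check: yes, from the white queen on a7.
King squares — a7: attacked by Ka6; b7: attacked by Ka6; b8: attacked by Qa7.
Black has no legal moves → checkmate.

yes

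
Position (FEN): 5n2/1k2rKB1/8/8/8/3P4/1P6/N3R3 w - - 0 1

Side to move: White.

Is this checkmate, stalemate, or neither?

White to move; white king on f7.
In check: yes, from the black rook on e7.
King squares — e6: attacked by Re7; f6: available; g6: attacked by Nf8; e7: available; g7: own bishop; e8: attacked by Re7; f8: available; g8: available.
Legal moves for White: Kg8, Kxf8, Kxe7, Kf6, Rxe7+.
White is in check but has 5 legal moves → neither.

neither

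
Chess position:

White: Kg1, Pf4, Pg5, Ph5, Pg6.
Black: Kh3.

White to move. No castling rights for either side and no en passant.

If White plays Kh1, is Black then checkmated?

no

After Kh1: black king on h3; in check: no.
Black is not in check, so this cannot be checkmate.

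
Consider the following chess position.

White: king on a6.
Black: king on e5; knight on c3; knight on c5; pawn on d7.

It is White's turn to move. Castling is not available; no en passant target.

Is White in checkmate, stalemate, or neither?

neither

White to move; white king on a6.
In check: yes, from the black knight on c5.
King squares — a5: available; b5: attacked by Nc3; b6: available; a7: available; b7: attacked by Nc5.
Legal moves for White: Ka7, Kb6, Ka5.
White is in check but has 3 legal moves → neither.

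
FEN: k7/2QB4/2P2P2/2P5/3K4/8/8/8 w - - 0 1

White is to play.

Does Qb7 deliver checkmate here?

yes

After Qb7: black king on a8; in check: yes, from the white queen on b7.
King squares — a7: attacked by Qb7; b7: attacked by Pc6; b8: attacked by Qb7.
Black has no legal moves → checkmate.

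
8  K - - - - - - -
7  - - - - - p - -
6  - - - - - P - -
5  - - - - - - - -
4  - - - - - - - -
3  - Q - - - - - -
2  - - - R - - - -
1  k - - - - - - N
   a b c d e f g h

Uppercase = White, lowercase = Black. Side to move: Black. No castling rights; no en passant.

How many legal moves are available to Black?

0

Black to move; king on a1.
In check: no.
Legal moves: none.
Count: 0.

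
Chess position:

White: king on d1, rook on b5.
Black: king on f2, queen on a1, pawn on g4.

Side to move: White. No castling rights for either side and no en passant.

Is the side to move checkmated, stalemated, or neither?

White to move; white king on d1.
In check: yes, from the black queen on a1.
Legal moves for White: Kd2, Kc2, Rb1.
White is in check but has 3 legal moves → neither.

neither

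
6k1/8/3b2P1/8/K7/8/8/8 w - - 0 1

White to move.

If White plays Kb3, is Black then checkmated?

no

After Kb3: black king on g8; in check: no.
Black is not in check, so this cannot be checkmate.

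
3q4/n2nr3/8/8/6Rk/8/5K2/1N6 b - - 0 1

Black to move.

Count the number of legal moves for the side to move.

Black to move; king on h4.
In check: yes, from the white rook on g4.
Legal moves: Kh5, Kxg4, Kh3.
Count: 3.

3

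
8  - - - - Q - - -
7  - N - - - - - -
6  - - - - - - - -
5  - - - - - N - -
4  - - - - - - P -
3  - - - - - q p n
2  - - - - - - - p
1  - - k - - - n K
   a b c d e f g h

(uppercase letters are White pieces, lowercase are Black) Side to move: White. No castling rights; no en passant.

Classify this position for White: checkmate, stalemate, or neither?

checkmate

White to move; white king on h1.
In check: yes, from the black queen on f3.
King squares — g1: attacked by Ph2; g2: attacked by Qf3; h2: attacked by Pg3.
Legal moves for White: none.
In check with no legal moves → checkmate.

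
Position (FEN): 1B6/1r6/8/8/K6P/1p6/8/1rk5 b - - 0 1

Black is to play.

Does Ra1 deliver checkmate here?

yes

After Ra1: white king on a4; in check: yes, from the black rook on a1.
King squares — a3: attacked by Ra1; b3: attacked by Rb7; b4: attacked by Rb7; a5: attacked by Ra1; b5: attacked by Rb7.
White has no legal moves → checkmate.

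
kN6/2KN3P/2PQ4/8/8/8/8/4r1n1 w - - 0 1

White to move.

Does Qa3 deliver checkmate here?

yes

After Qa3: black king on a8; in check: yes, from the white queen on a3.
King squares — a7: attacked by Qa3; b7: attacked by Pc6; b8: attacked by Kc7.
Black has no legal moves → checkmate.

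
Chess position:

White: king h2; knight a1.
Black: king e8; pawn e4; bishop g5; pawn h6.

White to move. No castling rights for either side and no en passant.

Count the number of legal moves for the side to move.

7

White to move; king on h2.
In check: no.
Legal moves: Kh3, Kg3, Kg2, Kh1, Kg1, Nb3, Nc2.
Count: 7.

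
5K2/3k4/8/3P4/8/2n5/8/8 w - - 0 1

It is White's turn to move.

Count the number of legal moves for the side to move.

White to move; king on f8.
In check: no.
Legal moves: Kg8, Kg7, Kf7, d6.
Count: 4.

4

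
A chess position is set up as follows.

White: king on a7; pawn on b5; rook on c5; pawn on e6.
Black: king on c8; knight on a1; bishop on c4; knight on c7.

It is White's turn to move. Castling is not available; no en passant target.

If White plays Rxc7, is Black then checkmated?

no

After Rxc7: black king on c8; in check: yes, from the white rook on c7.
Black has 2 legal replies: Kd8, Kxc7.
In check but a legal move exists → not checkmate.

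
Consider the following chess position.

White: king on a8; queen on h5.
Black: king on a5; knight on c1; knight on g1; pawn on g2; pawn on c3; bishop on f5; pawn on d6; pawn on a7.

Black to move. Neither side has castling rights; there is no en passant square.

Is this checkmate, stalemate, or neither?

neither

Black to move; black king on a5.
In check: no.
Legal moves for Black: Kb6, Ka6, Kb5, Kb4, Ka4, Nh3, Nf3, Nge2, Nd3, Nb3, Nce2, Na2, a6, d5, c2.
Black has 15 legal moves and is not in check → neither.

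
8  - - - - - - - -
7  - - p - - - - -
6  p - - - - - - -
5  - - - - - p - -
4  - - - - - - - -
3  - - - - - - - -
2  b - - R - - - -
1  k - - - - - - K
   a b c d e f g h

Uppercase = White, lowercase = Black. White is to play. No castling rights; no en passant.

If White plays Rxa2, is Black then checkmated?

After Rxa2: black king on a1; in check: yes, from the white rook on a2.
Black has 2 legal replies: Kxa2, Kb1.
In check but a legal move exists → not checkmate.

no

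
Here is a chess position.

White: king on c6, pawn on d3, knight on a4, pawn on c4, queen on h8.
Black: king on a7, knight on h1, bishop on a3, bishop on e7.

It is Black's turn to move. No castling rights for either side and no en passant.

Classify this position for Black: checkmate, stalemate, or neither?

Black to move; black king on a7.
In check: no.
Legal moves for Black: Bf8, Bd8, Bf6, Bed6, Bg5, Bec5, Bh4, Beb4, Ka6, Bad6, Bac5, Bab4, Bb2, Bc1, Ng3, Nf2.
Black has 16 legal moves and is not in check → neither.

neither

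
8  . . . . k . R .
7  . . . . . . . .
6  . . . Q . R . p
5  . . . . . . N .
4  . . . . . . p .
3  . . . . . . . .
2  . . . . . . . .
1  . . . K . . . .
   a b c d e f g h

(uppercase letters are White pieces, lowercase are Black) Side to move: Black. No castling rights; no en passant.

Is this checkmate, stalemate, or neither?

Black to move; black king on e8.
In check: yes, from the white rook on g8.
King squares — d7: attacked by Qd6; e7: attacked by Qd6; f7: attacked by Ng5; d8: attacked by Qd6; f8: attacked by Qd6.
Legal moves for Black: none.
In check with no legal moves → checkmate.

checkmate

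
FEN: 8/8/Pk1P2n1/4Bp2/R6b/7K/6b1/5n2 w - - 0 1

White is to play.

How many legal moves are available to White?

1

White to move; king on h3.
In check: yes, from the black bishop on g2.
Legal moves: Kxg2.
Count: 1.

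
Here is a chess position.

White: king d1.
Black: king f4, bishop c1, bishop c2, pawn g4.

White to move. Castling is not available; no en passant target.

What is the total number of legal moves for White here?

4

White to move; king on d1.
In check: yes, from the black bishop on c2.
Legal moves: Ke2, Kxc2, Ke1, Kxc1.
Count: 4.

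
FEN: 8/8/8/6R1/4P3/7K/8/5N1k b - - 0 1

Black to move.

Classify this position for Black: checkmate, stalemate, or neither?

stalemate

Black to move; black king on h1.
In check: no.
King squares — g1: attacked by Rg5; g2: attacked by Kh3; h2: attacked by Nf1.
Legal moves for Black: none.
Not in check and no legal moves → stalemate.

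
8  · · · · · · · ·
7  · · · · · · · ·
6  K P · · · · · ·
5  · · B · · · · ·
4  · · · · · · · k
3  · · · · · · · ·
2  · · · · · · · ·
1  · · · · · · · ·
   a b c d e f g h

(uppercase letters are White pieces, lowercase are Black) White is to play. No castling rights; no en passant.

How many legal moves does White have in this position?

14

White to move; king on a6.
In check: no.
Legal moves: Kb7, Ka7, Kb5, Ka5, Bf8, Be7+, Bd6, Bd4, Bb4, Be3, Ba3, Bf2+, Bg1, b7.
Count: 14.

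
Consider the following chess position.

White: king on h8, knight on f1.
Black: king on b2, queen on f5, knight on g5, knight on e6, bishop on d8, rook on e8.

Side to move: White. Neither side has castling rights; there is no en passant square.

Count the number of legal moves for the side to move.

White to move; king on h8.
In check: yes, from the black rook on e8.
Legal moves: none.
Count: 0.

0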